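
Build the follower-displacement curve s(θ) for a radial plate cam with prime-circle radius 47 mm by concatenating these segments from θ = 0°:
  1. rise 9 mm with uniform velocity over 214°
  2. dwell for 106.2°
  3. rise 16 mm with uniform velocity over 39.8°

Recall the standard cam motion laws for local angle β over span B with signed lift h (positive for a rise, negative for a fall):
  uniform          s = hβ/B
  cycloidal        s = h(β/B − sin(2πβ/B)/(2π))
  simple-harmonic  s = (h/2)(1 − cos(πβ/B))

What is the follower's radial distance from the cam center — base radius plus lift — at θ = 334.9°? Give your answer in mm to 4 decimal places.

seg 1 [0°–214°] uniform, h=9: full span → s += 9 → s = 9.0000
seg 2 [214°–320.2°] dwell: s stays 9.0000
seg 3 [320.2°–360°] uniform, h=16: θ=334.9° here. β=14.7, B=39.8. 16·14.7/39.8 = 5.9095 → s = 14.9095
radial distance = base radius + s = 47 + 14.9095 = 61.9095

61.9095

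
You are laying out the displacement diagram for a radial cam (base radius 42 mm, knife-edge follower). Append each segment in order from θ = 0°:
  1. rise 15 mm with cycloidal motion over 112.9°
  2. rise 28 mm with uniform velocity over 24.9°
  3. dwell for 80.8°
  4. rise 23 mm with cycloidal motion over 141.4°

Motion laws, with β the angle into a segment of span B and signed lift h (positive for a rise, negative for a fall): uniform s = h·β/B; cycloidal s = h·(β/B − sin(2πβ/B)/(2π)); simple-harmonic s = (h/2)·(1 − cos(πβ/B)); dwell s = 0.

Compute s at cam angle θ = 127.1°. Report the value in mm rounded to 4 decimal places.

seg 1 [0°–112.9°] cycloidal, h=15: full span → s += 15 → s = 15.0000
seg 2 [112.9°–137.8°] uniform, h=28: θ=127.1° here. β=14.2, B=24.9. 28·14.2/24.9 = 15.9679 → s = 30.9679

30.9679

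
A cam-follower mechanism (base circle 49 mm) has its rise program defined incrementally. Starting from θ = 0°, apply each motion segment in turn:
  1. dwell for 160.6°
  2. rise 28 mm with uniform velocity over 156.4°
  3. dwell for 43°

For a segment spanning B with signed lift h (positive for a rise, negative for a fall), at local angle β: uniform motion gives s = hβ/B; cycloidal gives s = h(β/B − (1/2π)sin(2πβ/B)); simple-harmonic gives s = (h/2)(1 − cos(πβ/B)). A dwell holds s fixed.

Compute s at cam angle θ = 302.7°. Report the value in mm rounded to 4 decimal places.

seg 1 [0°–160.6°] dwell: s stays 0.0000
seg 2 [160.6°–317°] uniform, h=28: θ=302.7° here. β=142.1, B=156.4. 28·142.1/156.4 = 25.4399 → s = 25.4399

25.4399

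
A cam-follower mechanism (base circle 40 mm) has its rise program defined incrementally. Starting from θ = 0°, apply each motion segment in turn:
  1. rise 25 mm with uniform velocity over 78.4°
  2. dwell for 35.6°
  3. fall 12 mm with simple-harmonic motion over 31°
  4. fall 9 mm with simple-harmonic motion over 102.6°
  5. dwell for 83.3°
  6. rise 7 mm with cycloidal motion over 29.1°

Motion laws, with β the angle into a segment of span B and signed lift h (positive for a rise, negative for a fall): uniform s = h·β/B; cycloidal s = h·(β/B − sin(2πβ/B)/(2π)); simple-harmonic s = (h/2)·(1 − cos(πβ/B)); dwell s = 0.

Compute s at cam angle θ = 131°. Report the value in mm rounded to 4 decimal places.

seg 1 [0°–78.4°] uniform, h=25: full span → s += 25 → s = 25.0000
seg 2 [78.4°–114°] dwell: s stays 25.0000
seg 3 [114°–145°] simple-harmonic, h=-12: θ=131° here. β=17, B=31. -12/2·(1 − cos(π·0.5484)) = -6.9086 → s = 18.0914

18.0914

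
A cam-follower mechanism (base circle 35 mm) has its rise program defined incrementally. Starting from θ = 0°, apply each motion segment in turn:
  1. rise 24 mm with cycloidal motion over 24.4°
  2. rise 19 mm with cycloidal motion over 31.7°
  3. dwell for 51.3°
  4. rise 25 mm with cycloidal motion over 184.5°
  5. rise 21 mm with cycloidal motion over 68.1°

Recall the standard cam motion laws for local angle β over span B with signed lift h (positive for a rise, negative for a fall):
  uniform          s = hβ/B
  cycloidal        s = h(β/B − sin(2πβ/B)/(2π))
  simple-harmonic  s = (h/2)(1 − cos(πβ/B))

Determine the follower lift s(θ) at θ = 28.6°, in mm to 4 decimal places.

seg 1 [0°–24.4°] cycloidal, h=24: full span → s += 24 → s = 24.0000
seg 2 [24.4°–56.1°] cycloidal, h=19: θ=28.6° here. β=4.2, B=31.7. 19·(0.1325 − sin(2π·0.1325)/(2π)) = 0.2808 → s = 24.2808

24.2808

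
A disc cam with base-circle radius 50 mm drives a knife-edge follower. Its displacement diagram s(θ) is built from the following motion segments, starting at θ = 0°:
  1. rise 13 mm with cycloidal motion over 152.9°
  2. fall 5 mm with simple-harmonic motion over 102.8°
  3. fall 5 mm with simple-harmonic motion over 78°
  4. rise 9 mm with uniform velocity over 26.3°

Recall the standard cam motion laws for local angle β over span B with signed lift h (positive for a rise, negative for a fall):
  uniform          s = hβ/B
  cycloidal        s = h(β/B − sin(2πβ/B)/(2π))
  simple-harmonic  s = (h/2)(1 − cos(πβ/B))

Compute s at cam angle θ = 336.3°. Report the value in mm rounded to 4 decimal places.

seg 1 [0°–152.9°] cycloidal, h=13: full span → s += 13 → s = 13.0000
seg 2 [152.9°–255.7°] simple-harmonic, h=-5: full span → s += -5 → s = 8.0000
seg 3 [255.7°–333.7°] simple-harmonic, h=-5: full span → s += -5 → s = 3.0000
seg 4 [333.7°–360°] uniform, h=9: θ=336.3° here. β=2.6, B=26.3. 9·2.6/26.3 = 0.8897 → s = 3.8897

3.8897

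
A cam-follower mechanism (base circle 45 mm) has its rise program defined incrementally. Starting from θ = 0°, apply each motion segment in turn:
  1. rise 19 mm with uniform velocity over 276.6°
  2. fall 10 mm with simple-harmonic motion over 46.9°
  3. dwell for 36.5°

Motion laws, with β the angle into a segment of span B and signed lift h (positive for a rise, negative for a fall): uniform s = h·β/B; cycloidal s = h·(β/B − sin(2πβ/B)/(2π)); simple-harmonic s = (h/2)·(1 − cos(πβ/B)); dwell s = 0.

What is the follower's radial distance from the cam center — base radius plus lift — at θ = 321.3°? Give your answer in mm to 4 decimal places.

seg 1 [0°–276.6°] uniform, h=19: full span → s += 19 → s = 19.0000
seg 2 [276.6°–323.5°] simple-harmonic, h=-10: θ=321.3° here. β=44.7, B=46.9. -10/2·(1 − cos(π·0.9531)) = -9.9458 → s = 9.0542
radial distance = base radius + s = 45 + 9.0542 = 54.0542

54.0542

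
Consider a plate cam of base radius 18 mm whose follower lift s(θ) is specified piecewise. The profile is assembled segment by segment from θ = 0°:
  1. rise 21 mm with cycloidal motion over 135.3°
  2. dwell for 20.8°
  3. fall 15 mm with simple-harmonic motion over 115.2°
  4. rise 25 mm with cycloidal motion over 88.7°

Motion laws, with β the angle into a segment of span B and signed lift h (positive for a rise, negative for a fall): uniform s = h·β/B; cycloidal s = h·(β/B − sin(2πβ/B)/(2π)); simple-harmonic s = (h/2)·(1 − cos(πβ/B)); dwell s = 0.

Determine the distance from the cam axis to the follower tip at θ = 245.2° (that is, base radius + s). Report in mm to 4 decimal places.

seg 1 [0°–135.3°] cycloidal, h=21: full span → s += 21 → s = 21.0000
seg 2 [135.3°–156.1°] dwell: s stays 21.0000
seg 3 [156.1°–271.3°] simple-harmonic, h=-15: θ=245.2° here. β=89.1, B=115.2. -15/2·(1 − cos(π·0.7734)) = -13.1791 → s = 7.8209
radial distance = base radius + s = 18 + 7.8209 = 25.8209

25.8209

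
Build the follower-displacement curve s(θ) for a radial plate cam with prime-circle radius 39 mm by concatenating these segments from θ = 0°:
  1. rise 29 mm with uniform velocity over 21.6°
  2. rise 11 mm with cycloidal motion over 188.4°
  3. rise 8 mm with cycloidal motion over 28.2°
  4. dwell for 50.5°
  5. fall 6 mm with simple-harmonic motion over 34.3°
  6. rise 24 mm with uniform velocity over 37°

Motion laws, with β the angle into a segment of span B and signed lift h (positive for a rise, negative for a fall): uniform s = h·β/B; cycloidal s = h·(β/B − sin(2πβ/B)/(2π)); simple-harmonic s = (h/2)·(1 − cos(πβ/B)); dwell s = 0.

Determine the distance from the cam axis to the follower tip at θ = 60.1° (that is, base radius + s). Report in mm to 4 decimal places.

seg 1 [0°–21.6°] uniform, h=29: full span → s += 29 → s = 29.0000
seg 2 [21.6°–210°] cycloidal, h=11: θ=60.1° here. β=38.5, B=188.4. 11·(0.2044 − sin(2π·0.2044)/(2π)) = 0.5687 → s = 29.5687
radial distance = base radius + s = 39 + 29.5687 = 68.5687

68.5687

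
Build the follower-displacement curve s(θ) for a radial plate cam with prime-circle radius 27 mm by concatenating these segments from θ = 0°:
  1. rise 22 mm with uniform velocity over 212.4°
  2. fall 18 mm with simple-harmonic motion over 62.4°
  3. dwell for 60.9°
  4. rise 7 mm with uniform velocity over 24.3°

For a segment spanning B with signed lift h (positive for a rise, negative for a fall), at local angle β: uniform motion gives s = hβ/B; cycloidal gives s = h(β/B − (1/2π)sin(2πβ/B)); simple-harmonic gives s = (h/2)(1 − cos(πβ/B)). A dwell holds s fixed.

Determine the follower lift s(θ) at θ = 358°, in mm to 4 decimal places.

seg 1 [0°–212.4°] uniform, h=22: full span → s += 22 → s = 22.0000
seg 2 [212.4°–274.8°] simple-harmonic, h=-18: full span → s += -18 → s = 4.0000
seg 3 [274.8°–335.7°] dwell: s stays 4.0000
seg 4 [335.7°–360°] uniform, h=7: θ=358° here. β=22.3, B=24.3. 7·22.3/24.3 = 6.4239 → s = 10.4239

10.4239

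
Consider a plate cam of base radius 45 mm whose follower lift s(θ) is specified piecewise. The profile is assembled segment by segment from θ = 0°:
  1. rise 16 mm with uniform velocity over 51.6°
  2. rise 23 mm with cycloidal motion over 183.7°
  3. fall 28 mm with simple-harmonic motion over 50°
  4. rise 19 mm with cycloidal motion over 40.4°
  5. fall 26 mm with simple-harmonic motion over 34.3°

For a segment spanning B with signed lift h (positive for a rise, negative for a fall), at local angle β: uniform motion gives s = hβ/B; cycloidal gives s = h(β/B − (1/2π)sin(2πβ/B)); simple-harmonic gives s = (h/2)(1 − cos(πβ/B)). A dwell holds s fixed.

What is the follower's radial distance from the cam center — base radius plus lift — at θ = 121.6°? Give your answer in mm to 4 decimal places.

seg 1 [0°–51.6°] uniform, h=16: full span → s += 16 → s = 16.0000
seg 2 [51.6°–235.3°] cycloidal, h=23: θ=121.6° here. β=70, B=183.7. 23·(0.3811 − sin(2π·0.3811)/(2π)) = 6.2762 → s = 22.2762
radial distance = base radius + s = 45 + 22.2762 = 67.2762

67.2762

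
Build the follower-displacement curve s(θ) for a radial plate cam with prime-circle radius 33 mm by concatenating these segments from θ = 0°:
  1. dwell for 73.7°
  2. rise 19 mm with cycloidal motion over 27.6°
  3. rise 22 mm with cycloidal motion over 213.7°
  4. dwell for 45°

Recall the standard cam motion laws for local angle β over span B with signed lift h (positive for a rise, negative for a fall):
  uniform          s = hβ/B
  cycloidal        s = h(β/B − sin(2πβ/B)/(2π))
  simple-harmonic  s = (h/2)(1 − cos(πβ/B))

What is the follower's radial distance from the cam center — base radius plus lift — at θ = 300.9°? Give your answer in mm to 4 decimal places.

seg 1 [0°–73.7°] dwell: s stays 0.0000
seg 2 [73.7°–101.3°] cycloidal, h=19: full span → s += 19 → s = 19.0000
seg 3 [101.3°–315°] cycloidal, h=22: θ=300.9° here. β=199.6, B=213.7. 22·(0.9340 − sin(2π·0.9340)/(2π)) = 21.9588 → s = 40.9588
radial distance = base radius + s = 33 + 40.9588 = 73.9588

73.9588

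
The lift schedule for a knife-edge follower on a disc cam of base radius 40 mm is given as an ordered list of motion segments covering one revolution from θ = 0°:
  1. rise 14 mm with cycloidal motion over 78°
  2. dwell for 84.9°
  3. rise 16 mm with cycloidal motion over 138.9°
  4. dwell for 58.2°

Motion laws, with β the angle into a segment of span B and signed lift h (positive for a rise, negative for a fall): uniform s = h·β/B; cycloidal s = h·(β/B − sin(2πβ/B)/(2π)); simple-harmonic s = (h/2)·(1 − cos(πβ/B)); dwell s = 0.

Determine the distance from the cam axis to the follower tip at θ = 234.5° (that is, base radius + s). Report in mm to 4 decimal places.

seg 1 [0°–78°] cycloidal, h=14: full span → s += 14 → s = 14.0000
seg 2 [78°–162.9°] dwell: s stays 14.0000
seg 3 [162.9°–301.8°] cycloidal, h=16: θ=234.5° here. β=71.6, B=138.9. 16·(0.5155 − sin(2π·0.5155)/(2π)) = 8.4949 → s = 22.4949
radial distance = base radius + s = 40 + 22.4949 = 62.4949

62.4949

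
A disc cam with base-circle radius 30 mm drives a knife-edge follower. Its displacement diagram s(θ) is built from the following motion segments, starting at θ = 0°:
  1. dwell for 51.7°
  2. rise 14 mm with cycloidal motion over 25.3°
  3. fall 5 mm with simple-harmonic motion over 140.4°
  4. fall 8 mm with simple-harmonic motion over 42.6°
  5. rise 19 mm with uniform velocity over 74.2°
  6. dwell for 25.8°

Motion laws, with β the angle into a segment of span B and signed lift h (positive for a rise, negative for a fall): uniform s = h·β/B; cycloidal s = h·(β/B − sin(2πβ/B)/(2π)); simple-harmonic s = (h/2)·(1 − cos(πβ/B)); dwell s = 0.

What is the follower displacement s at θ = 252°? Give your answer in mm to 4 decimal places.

seg 1 [0°–51.7°] dwell: s stays 0.0000
seg 2 [51.7°–77°] cycloidal, h=14: full span → s += 14 → s = 14.0000
seg 3 [77°–217.4°] simple-harmonic, h=-5: full span → s += -5 → s = 9.0000
seg 4 [217.4°–260°] simple-harmonic, h=-8: θ=252° here. β=34.6, B=42.6. -8/2·(1 − cos(π·0.8122)) = -7.3238 → s = 1.6762

1.6762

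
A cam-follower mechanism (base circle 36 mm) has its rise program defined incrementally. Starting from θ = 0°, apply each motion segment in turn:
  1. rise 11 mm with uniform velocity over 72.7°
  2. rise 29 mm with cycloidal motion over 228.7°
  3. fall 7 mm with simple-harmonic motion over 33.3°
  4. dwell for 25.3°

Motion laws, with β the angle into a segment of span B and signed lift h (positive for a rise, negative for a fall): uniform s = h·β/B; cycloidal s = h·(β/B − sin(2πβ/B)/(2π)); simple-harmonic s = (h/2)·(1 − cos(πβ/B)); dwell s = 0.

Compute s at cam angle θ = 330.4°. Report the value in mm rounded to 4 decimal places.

seg 1 [0°–72.7°] uniform, h=11: full span → s += 11 → s = 11.0000
seg 2 [72.7°–301.4°] cycloidal, h=29: full span → s += 29 → s = 40.0000
seg 3 [301.4°–334.7°] simple-harmonic, h=-7: θ=330.4° here. β=29, B=33.3. -7/2·(1 − cos(π·0.8709)) = -6.7159 → s = 33.2841

33.2841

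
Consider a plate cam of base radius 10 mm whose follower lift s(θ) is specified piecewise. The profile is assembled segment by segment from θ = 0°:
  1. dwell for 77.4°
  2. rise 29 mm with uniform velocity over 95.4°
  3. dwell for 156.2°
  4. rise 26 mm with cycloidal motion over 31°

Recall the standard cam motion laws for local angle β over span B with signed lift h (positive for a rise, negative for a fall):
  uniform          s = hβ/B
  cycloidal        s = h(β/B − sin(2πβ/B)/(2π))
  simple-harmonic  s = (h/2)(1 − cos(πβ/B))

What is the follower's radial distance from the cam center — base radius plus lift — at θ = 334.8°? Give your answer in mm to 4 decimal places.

seg 1 [0°–77.4°] dwell: s stays 0.0000
seg 2 [77.4°–172.8°] uniform, h=29: full span → s += 29 → s = 29.0000
seg 3 [172.8°–329°] dwell: s stays 29.0000
seg 4 [329°–360°] cycloidal, h=26: θ=334.8° here. β=5.8, B=31. 26·(0.1871 − sin(2π·0.1871)/(2π)) = 1.0455 → s = 30.0455
radial distance = base radius + s = 10 + 30.0455 = 40.0455

40.0455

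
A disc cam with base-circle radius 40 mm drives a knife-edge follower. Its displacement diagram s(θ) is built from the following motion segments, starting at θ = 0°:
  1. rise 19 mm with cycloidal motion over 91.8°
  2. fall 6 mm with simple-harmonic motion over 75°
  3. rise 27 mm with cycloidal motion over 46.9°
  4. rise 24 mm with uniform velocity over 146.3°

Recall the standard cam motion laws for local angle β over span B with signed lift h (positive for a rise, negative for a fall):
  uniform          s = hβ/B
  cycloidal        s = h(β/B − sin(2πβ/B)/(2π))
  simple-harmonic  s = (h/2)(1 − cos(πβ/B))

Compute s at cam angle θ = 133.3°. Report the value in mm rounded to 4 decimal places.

seg 1 [0°–91.8°] cycloidal, h=19: full span → s += 19 → s = 19.0000
seg 2 [91.8°–166.8°] simple-harmonic, h=-6: θ=133.3° here. β=41.5, B=75. -6/2·(1 − cos(π·0.5533)) = -3.5003 → s = 15.4997

15.4997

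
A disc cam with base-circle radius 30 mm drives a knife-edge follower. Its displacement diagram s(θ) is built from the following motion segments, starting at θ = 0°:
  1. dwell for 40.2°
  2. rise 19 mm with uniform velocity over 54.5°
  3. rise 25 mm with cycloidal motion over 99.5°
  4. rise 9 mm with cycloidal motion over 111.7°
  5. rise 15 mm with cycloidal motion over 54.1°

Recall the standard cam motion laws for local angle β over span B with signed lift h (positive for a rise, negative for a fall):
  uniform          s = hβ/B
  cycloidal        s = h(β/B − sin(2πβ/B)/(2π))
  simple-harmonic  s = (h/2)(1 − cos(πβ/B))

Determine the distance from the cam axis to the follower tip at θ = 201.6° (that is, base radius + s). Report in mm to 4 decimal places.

seg 1 [0°–40.2°] dwell: s stays 0.0000
seg 2 [40.2°–94.7°] uniform, h=19: full span → s += 19 → s = 19.0000
seg 3 [94.7°–194.2°] cycloidal, h=25: full span → s += 25 → s = 44.0000
seg 4 [194.2°–305.9°] cycloidal, h=9: θ=201.6° here. β=7.4, B=111.7. 9·(0.0662 − sin(2π·0.0662)/(2π)) = 0.0171 → s = 44.0171
radial distance = base radius + s = 30 + 44.0171 = 74.0171

74.0171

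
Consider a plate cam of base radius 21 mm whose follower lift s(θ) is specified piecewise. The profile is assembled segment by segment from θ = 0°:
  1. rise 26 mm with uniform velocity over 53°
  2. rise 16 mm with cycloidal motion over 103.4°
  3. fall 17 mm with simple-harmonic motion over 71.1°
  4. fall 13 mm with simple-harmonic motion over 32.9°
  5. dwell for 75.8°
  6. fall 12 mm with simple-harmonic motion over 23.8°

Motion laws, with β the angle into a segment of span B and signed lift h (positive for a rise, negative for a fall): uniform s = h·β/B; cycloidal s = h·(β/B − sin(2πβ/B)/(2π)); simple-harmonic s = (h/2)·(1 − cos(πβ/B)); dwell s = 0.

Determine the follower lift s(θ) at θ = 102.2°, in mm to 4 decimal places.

seg 1 [0°–53°] uniform, h=26: full span → s += 26 → s = 26.0000
seg 2 [53°–156.4°] cycloidal, h=16: θ=102.2° here. β=49.2, B=103.4. 16·(0.4758 − sin(2π·0.4758)/(2π)) = 7.2278 → s = 33.2278

33.2278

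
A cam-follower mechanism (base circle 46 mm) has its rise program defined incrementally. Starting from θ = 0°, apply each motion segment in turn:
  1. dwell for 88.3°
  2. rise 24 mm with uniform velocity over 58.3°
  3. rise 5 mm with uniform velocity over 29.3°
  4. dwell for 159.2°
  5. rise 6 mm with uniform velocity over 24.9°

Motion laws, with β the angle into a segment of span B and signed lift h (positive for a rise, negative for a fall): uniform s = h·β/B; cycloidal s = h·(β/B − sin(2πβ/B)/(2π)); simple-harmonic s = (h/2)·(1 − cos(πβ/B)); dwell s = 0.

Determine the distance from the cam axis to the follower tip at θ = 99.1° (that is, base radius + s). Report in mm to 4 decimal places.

seg 1 [0°–88.3°] dwell: s stays 0.0000
seg 2 [88.3°–146.6°] uniform, h=24: θ=99.1° here. β=10.8, B=58.3. 24·10.8/58.3 = 4.4460 → s = 4.4460
radial distance = base radius + s = 46 + 4.4460 = 50.4460

50.4460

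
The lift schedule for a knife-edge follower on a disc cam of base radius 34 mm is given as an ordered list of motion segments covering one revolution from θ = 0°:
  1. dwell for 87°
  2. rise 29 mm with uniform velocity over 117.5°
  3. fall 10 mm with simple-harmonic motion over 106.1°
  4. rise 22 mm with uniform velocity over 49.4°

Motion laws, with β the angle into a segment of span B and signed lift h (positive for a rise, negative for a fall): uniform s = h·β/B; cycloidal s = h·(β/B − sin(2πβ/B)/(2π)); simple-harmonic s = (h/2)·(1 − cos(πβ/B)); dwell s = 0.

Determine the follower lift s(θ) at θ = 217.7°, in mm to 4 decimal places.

seg 1 [0°–87°] dwell: s stays 0.0000
seg 2 [87°–204.5°] uniform, h=29: full span → s += 29 → s = 29.0000
seg 3 [204.5°–310.6°] simple-harmonic, h=-10: θ=217.7° here. β=13.2, B=106.1. -10/2·(1 − cos(π·0.1244)) = -0.3771 → s = 28.6229

28.6229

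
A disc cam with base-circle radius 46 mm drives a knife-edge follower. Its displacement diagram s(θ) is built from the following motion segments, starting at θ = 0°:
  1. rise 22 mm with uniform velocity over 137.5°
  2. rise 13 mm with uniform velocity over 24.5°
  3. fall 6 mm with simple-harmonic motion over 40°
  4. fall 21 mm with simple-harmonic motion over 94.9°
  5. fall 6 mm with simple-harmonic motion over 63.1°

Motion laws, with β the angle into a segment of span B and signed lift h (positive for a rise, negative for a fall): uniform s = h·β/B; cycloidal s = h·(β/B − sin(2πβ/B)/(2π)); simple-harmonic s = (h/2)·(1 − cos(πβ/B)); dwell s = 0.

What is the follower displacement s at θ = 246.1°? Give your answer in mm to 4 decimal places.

seg 1 [0°–137.5°] uniform, h=22: full span → s += 22 → s = 22.0000
seg 2 [137.5°–162°] uniform, h=13: full span → s += 13 → s = 35.0000
seg 3 [162°–202°] simple-harmonic, h=-6: full span → s += -6 → s = 29.0000
seg 4 [202°–296.9°] simple-harmonic, h=-21: θ=246.1° here. β=44.1, B=94.9. -21/2·(1 − cos(π·0.4647)) = -9.3379 → s = 19.6621

19.6621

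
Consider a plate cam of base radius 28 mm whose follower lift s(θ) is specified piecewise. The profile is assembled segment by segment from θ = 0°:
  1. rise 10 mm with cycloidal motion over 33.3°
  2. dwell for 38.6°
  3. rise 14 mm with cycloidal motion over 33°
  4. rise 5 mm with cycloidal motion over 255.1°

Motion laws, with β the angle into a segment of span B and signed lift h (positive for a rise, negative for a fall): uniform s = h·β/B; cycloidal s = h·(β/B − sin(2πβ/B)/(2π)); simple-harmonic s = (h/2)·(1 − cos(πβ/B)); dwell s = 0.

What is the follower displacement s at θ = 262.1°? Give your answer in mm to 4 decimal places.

seg 1 [0°–33.3°] cycloidal, h=10: full span → s += 10 → s = 10.0000
seg 2 [33.3°–71.9°] dwell: s stays 10.0000
seg 3 [71.9°–104.9°] cycloidal, h=14: full span → s += 14 → s = 24.0000
seg 4 [104.9°–360°] cycloidal, h=5: θ=262.1° here. β=157.2, B=255.1. 5·(0.6162 − sin(2π·0.6162)/(2π)) = 3.6120 → s = 27.6120

27.6120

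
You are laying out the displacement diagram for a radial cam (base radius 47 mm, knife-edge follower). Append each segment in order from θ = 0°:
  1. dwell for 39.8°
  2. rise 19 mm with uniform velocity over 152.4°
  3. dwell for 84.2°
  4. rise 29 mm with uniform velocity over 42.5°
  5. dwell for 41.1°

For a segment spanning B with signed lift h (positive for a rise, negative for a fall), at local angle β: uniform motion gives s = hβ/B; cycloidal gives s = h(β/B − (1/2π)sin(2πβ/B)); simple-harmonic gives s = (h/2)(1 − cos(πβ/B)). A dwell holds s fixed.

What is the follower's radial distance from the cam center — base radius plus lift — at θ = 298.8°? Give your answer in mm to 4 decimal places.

seg 1 [0°–39.8°] dwell: s stays 0.0000
seg 2 [39.8°–192.2°] uniform, h=19: full span → s += 19 → s = 19.0000
seg 3 [192.2°–276.4°] dwell: s stays 19.0000
seg 4 [276.4°–318.9°] uniform, h=29: θ=298.8° here. β=22.4, B=42.5. 29·22.4/42.5 = 15.2847 → s = 34.2847
radial distance = base radius + s = 47 + 34.2847 = 81.2847

81.2847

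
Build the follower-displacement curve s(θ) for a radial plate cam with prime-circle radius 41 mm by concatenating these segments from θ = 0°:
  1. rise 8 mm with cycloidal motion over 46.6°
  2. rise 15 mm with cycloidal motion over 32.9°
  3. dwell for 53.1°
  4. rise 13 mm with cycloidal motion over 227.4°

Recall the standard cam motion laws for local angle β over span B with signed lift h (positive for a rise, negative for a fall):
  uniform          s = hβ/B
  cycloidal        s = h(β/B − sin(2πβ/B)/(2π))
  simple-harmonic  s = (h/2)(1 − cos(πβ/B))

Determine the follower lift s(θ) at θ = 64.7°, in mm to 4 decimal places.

seg 1 [0°–46.6°] cycloidal, h=8: full span → s += 8 → s = 8.0000
seg 2 [46.6°–79.5°] cycloidal, h=15: θ=64.7° here. β=18.1, B=32.9. 15·(0.5502 − sin(2π·0.5502)/(2π)) = 8.9922 → s = 16.9922

16.9922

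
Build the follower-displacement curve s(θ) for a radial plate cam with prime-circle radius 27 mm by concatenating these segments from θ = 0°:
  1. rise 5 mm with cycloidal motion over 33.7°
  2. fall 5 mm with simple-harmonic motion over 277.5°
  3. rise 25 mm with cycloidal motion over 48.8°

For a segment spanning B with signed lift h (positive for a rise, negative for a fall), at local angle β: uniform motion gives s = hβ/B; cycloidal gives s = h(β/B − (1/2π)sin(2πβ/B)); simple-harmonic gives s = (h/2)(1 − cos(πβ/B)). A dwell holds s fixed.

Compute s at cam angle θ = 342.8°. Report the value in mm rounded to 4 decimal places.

seg 1 [0°–33.7°] cycloidal, h=5: full span → s += 5 → s = 5.0000
seg 2 [33.7°–311.2°] simple-harmonic, h=-5: full span → s += -5 → s = 0.0000
seg 3 [311.2°–360°] cycloidal, h=25: θ=342.8° here. β=31.6, B=48.8. 25·(0.6475 − sin(2π·0.6475)/(2π)) = 19.3710 → s = 19.3710

19.3710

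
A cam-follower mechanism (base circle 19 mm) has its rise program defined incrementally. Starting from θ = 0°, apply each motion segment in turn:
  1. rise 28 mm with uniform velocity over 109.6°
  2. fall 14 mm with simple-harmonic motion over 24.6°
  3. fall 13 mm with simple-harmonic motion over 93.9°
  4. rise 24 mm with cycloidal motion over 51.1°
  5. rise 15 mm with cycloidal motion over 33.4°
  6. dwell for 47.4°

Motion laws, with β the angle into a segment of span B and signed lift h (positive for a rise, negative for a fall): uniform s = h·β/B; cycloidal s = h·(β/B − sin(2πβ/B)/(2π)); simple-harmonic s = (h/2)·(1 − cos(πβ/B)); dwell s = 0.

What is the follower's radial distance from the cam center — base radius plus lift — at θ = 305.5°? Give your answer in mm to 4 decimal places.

seg 1 [0°–109.6°] uniform, h=28: full span → s += 28 → s = 28.0000
seg 2 [109.6°–134.2°] simple-harmonic, h=-14: full span → s += -14 → s = 14.0000
seg 3 [134.2°–228.1°] simple-harmonic, h=-13: full span → s += -13 → s = 1.0000
seg 4 [228.1°–279.2°] cycloidal, h=24: full span → s += 24 → s = 25.0000
seg 5 [279.2°–312.6°] cycloidal, h=15: θ=305.5° here. β=26.3, B=33.4. 15·(0.7874 − sin(2π·0.7874)/(2π)) = 14.1330 → s = 39.1330
radial distance = base radius + s = 19 + 39.1330 = 58.1330

58.1330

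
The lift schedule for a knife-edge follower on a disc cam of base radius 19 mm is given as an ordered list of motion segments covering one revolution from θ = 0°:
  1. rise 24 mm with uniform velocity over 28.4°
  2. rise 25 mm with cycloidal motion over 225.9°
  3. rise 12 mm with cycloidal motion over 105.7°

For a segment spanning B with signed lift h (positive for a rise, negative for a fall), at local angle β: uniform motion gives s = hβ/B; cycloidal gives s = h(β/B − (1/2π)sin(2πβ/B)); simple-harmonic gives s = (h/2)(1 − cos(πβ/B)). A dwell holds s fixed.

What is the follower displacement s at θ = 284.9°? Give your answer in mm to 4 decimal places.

seg 1 [0°–28.4°] uniform, h=24: full span → s += 24 → s = 24.0000
seg 2 [28.4°–254.3°] cycloidal, h=25: full span → s += 25 → s = 49.0000
seg 3 [254.3°–360°] cycloidal, h=12: θ=284.9° here. β=30.6, B=105.7. 12·(0.2895 − sin(2π·0.2895)/(2π)) = 1.6226 → s = 50.6226

50.6226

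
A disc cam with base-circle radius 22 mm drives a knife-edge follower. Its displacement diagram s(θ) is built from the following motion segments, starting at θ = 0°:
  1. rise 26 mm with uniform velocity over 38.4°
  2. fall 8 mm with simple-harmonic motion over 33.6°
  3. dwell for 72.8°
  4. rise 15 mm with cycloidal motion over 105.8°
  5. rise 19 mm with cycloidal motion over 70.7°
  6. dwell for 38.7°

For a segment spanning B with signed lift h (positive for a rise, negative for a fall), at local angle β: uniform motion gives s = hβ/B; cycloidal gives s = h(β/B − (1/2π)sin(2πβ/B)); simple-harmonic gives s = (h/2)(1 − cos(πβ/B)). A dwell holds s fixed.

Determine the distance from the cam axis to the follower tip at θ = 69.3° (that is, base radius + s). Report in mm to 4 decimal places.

seg 1 [0°–38.4°] uniform, h=26: full span → s += 26 → s = 26.0000
seg 2 [38.4°–72°] simple-harmonic, h=-8: θ=69.3° here. β=30.9, B=33.6. -8/2·(1 − cos(π·0.9196)) = -7.8732 → s = 18.1268
radial distance = base radius + s = 22 + 18.1268 = 40.1268

40.1268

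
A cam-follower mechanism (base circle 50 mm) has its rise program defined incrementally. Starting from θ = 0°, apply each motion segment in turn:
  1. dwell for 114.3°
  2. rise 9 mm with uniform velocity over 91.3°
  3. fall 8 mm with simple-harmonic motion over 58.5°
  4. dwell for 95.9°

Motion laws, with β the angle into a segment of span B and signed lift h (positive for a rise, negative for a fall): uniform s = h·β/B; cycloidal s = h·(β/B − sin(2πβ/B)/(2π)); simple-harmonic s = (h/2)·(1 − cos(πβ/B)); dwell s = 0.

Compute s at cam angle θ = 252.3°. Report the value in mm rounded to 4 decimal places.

seg 1 [0°–114.3°] dwell: s stays 0.0000
seg 2 [114.3°–205.6°] uniform, h=9: full span → s += 9 → s = 9.0000
seg 3 [205.6°–264.1°] simple-harmonic, h=-8: θ=252.3° here. β=46.7, B=58.5. -8/2·(1 − cos(π·0.7983)) = -7.2234 → s = 1.7766

1.7766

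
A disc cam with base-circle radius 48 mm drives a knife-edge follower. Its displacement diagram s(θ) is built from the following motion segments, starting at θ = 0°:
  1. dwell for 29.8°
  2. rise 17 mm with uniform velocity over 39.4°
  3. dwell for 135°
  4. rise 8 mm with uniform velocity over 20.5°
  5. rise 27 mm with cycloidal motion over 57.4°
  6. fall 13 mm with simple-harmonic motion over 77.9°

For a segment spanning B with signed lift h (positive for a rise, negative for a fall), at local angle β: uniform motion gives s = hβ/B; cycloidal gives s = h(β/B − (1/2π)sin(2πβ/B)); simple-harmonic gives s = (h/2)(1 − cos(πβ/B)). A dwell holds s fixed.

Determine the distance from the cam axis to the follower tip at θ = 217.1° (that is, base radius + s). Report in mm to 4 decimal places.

seg 1 [0°–29.8°] dwell: s stays 0.0000
seg 2 [29.8°–69.2°] uniform, h=17: full span → s += 17 → s = 17.0000
seg 3 [69.2°–204.2°] dwell: s stays 17.0000
seg 4 [204.2°–224.7°] uniform, h=8: θ=217.1° here. β=12.9, B=20.5. 8·12.9/20.5 = 5.0341 → s = 22.0341
radial distance = base radius + s = 48 + 22.0341 = 70.0341

70.0341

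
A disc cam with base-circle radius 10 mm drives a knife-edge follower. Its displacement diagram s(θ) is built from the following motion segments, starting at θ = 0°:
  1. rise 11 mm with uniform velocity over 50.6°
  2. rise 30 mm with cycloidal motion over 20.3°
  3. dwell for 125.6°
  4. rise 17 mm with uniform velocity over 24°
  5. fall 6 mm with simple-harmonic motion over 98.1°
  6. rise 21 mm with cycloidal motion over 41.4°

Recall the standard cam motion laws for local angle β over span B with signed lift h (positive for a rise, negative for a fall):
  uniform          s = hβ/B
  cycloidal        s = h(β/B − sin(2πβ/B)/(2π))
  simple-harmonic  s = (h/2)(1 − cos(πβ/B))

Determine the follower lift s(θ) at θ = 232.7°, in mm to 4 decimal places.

seg 1 [0°–50.6°] uniform, h=11: full span → s += 11 → s = 11.0000
seg 2 [50.6°–70.9°] cycloidal, h=30: full span → s += 30 → s = 41.0000
seg 3 [70.9°–196.5°] dwell: s stays 41.0000
seg 4 [196.5°–220.5°] uniform, h=17: full span → s += 17 → s = 58.0000
seg 5 [220.5°–318.6°] simple-harmonic, h=-6: θ=232.7° here. β=12.2, B=98.1. -6/2·(1 − cos(π·0.1244)) = -0.2261 → s = 57.7739

57.7739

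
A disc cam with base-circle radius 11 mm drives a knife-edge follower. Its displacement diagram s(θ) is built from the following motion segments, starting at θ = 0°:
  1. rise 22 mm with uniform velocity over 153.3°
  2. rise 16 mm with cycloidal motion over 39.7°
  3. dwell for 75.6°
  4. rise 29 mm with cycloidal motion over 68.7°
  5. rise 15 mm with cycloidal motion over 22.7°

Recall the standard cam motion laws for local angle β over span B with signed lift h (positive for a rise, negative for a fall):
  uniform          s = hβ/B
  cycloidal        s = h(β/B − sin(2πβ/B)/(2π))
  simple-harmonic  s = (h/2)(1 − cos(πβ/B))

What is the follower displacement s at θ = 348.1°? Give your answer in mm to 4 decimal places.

seg 1 [0°–153.3°] uniform, h=22: full span → s += 22 → s = 22.0000
seg 2 [153.3°–193°] cycloidal, h=16: full span → s += 16 → s = 38.0000
seg 3 [193°–268.6°] dwell: s stays 38.0000
seg 4 [268.6°–337.3°] cycloidal, h=29: full span → s += 29 → s = 67.0000
seg 5 [337.3°–360°] cycloidal, h=15: θ=348.1° here. β=10.8, B=22.7. 15·(0.4758 − sin(2π·0.4758)/(2π)) = 6.7745 → s = 73.7745

73.7745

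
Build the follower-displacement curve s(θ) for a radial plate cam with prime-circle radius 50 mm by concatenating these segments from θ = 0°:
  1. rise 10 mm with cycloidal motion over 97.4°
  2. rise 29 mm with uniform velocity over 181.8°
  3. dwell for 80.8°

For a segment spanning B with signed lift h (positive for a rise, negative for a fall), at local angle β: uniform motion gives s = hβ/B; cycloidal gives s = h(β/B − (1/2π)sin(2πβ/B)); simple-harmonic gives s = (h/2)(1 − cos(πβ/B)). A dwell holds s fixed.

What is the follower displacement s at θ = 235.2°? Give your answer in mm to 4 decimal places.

seg 1 [0°–97.4°] cycloidal, h=10: full span → s += 10 → s = 10.0000
seg 2 [97.4°–279.2°] uniform, h=29: θ=235.2° here. β=137.8, B=181.8. 29·137.8/181.8 = 21.9813 → s = 31.9813

31.9813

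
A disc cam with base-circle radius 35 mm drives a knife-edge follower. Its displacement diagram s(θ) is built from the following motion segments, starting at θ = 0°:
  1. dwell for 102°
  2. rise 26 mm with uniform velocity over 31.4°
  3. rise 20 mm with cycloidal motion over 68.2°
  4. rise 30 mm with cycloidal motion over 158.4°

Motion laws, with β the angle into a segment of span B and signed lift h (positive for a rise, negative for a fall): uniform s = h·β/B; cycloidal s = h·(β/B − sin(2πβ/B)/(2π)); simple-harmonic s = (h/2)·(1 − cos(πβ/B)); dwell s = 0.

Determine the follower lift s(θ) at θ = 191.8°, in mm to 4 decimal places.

seg 1 [0°–102°] dwell: s stays 0.0000
seg 2 [102°–133.4°] uniform, h=26: full span → s += 26 → s = 26.0000
seg 3 [133.4°–201.6°] cycloidal, h=20: θ=191.8° here. β=58.4, B=68.2. 20·(0.8563 − sin(2π·0.8563)/(2π)) = 19.6252 → s = 45.6252

45.6252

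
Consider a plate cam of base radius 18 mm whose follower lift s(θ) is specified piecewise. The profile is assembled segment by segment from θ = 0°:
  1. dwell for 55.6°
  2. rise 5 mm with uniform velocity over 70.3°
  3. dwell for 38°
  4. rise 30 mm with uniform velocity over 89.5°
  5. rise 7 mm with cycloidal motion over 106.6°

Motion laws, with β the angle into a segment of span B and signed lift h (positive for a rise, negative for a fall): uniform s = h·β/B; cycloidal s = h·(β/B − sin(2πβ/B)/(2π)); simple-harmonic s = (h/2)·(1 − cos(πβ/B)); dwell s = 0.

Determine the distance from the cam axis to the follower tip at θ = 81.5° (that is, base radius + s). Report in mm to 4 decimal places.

seg 1 [0°–55.6°] dwell: s stays 0.0000
seg 2 [55.6°–125.9°] uniform, h=5: θ=81.5° here. β=25.9, B=70.3. 5·25.9/70.3 = 1.8421 → s = 1.8421
radial distance = base radius + s = 18 + 1.8421 = 19.8421

19.8421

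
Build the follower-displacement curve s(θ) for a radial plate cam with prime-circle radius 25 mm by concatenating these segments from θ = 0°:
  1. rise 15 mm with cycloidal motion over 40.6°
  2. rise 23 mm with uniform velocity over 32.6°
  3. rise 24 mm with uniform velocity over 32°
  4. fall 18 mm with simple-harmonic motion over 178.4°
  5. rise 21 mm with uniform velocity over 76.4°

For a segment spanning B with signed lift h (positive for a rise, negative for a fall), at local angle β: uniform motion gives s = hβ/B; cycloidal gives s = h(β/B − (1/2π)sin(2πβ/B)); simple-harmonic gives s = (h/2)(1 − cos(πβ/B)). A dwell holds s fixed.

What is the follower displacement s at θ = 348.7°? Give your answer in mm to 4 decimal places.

seg 1 [0°–40.6°] cycloidal, h=15: full span → s += 15 → s = 15.0000
seg 2 [40.6°–73.2°] uniform, h=23: full span → s += 23 → s = 38.0000
seg 3 [73.2°–105.2°] uniform, h=24: full span → s += 24 → s = 62.0000
seg 4 [105.2°–283.6°] simple-harmonic, h=-18: full span → s += -18 → s = 44.0000
seg 5 [283.6°–360°] uniform, h=21: θ=348.7° here. β=65.1, B=76.4. 21·65.1/76.4 = 17.8940 → s = 61.8940

61.8940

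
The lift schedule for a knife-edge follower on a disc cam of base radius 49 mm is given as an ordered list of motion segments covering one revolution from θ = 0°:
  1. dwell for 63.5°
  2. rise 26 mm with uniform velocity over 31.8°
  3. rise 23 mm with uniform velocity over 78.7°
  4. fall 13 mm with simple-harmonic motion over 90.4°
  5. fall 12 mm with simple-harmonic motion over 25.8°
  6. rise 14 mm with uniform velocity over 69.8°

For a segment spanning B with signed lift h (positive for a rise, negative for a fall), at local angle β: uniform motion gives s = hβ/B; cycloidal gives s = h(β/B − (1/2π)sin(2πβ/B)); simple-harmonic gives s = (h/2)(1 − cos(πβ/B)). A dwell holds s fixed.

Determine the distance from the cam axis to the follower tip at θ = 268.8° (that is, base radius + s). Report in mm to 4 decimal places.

seg 1 [0°–63.5°] dwell: s stays 0.0000
seg 2 [63.5°–95.3°] uniform, h=26: full span → s += 26 → s = 26.0000
seg 3 [95.3°–174°] uniform, h=23: full span → s += 23 → s = 49.0000
seg 4 [174°–264.4°] simple-harmonic, h=-13: full span → s += -13 → s = 36.0000
seg 5 [264.4°–290.2°] simple-harmonic, h=-12: θ=268.8° here. β=4.4, B=25.8. -12/2·(1 − cos(π·0.1705)) = -0.8408 → s = 35.1592
radial distance = base radius + s = 49 + 35.1592 = 84.1592

84.1592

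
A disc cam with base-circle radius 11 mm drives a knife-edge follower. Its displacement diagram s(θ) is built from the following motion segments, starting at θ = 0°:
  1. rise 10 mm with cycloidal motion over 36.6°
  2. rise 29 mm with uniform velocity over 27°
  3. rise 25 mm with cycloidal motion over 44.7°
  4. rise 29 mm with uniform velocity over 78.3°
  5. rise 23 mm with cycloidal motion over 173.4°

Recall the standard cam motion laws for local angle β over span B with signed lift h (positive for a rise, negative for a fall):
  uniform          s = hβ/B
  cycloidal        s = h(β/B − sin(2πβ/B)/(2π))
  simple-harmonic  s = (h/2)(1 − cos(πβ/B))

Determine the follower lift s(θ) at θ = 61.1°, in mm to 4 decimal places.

seg 1 [0°–36.6°] cycloidal, h=10: full span → s += 10 → s = 10.0000
seg 2 [36.6°–63.6°] uniform, h=29: θ=61.1° here. β=24.5, B=27. 29·24.5/27 = 26.3148 → s = 36.3148

36.3148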